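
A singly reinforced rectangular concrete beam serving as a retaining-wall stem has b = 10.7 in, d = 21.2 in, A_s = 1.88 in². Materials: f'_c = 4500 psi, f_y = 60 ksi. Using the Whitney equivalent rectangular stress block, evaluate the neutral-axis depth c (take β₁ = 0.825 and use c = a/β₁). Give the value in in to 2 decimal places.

c ≈ 3.34 in

T = A_s f_y = 1.88 × 60 = 112.8 kips.
a = T/(0.85 f'_c b) = 112.8/(0.85 × 4.5 × 10.7) = 2.7561 in.
With β₁ = 0.825, c = a/β₁ = 2.7561/0.825 = 3.34 in.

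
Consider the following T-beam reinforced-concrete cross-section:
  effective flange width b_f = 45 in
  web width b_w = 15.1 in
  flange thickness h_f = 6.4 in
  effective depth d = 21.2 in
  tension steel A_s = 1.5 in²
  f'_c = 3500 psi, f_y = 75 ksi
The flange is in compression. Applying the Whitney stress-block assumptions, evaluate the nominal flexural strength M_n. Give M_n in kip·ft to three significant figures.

M_n ≈ 195 kip·ft

Tension: T = A_s f_y = 1.5 × 75 = 112.5 kips.
Try a within the flange: a = T/(0.85 f'_c b_f) = 112.5/(0.85 × 3.5 × 45) = 0.840 in.
Since a = 0.840 ≤ h_f = 6.4 in, the stress block lies entirely in the flange; analyse as a rectangular beam of width b_f.
M_n = T(d − a/2) = 112.5 × (21.2 − 0.42) = 2337.8 kip·in.
M_n = 2337.8/12 = 194.82 kip·ft.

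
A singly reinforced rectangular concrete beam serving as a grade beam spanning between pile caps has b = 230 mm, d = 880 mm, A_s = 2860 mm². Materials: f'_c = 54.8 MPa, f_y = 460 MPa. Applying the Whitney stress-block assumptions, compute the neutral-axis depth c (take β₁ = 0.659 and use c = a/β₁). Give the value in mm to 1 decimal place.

T = A_s f_y = 2860 × 460 = 1315600 N = 1315.6 kN.
Setting C = 0.85 f'_c a b equal to T: a = 1315600/(0.85 × 54.8 × 230) = 122.799 mm.
With β₁ = 0.659, c = a/β₁ = 122.799/0.659 = 186.3 mm.

c ≈ 186.3 mm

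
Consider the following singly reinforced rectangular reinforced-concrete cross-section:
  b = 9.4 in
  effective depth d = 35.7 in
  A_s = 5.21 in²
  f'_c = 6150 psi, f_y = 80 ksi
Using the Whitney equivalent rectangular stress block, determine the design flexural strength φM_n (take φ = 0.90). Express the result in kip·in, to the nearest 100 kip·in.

T = A_s f_y = 5.21 × 80 = 416.8 kips.
a = T/(0.85 f'_c b) = 416.8/(0.85 × 6.15 × 9.4) = 8.482 in.
M_n = T(d − a/2) = 416.8 × (35.7 − 4.241) = 13112.1 kip·in.
φM_n = 0.90 × 13112.1 = 11800.9 kip·in.

φM_n ≈ 11800 kip·in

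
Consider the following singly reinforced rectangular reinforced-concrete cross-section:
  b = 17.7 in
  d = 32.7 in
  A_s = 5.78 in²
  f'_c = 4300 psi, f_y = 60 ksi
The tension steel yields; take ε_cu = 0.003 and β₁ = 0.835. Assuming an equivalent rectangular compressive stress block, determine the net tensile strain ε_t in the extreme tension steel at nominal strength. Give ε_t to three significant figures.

ε_t ≈ 0.0123

a = A_s f_y/(0.85 f'_c b) = 5.361 in.
β₁ = 0.835, so c = a/β₁ = 5.361/0.835 = 6.420 in.
From the linear strain diagram with ε_cu = 0.003: ε_t = 0.003 (d − c)/c = 0.003 × (32.7 − 6.420)/6.420 = 0.0123.
Since ε_t ≥ 0.005, the section is tension-controlled.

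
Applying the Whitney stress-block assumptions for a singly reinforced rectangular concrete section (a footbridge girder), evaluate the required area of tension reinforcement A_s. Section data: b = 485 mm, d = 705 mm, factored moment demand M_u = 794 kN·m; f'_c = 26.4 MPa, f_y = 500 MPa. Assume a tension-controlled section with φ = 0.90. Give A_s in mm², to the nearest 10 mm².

A_s ≈ 2750 mm²

M_n = M_u/φ = 794/0.90 = 882.222 kN·m.
With M_n = 0.85 f'_c a b (d − a/2), solve the quadratic for a:
a = d − √(d² − 2M_n/(0.85 f'_c b)) = 705 − √(705² − 2 × 882.222×10⁶/(0.85 × 26.4 × 485)) = 126.29 mm.
A_s = 0.85 f'_c a b / f_y = 0.85 × 26.4 × 126.29 × 485 / 500 = 2748.9 mm².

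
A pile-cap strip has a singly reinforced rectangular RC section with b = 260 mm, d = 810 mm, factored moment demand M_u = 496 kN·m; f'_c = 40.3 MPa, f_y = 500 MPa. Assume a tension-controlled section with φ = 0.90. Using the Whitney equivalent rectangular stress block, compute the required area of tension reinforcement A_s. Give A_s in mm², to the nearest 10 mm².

M_n = M_u/φ = 496/0.90 = 551.111 kN·m.
With M_n = 0.85 f'_c a b (d − a/2), solve the quadratic for a:
a = d − √(d² − 2M_n/(0.85 f'_c b)) = 810 − √(810² − 2 × 551.111×10⁶/(0.85 × 40.3 × 260)) = 80.38 mm.
A_s = 0.85 f'_c a b / f_y = 0.85 × 40.3 × 80.38 × 260 / 500 = 1431.8 mm².

A_s ≈ 1430 mm²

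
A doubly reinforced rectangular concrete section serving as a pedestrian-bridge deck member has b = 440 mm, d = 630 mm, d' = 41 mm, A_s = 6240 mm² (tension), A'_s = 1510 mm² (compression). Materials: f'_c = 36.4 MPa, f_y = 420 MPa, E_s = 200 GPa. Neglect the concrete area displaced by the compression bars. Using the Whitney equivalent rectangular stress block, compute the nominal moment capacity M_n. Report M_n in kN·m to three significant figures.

Assume both tension and compression steel yield.
Net tension couple steel: A_s − A'_s = 4730 mm².
a = (A_s − A'_s) f_y / (0.85 f'_c b) = 1986600/(0.85 × 36.4 × 440) = 145.93 mm.
c = a/β₁ = 145.93/0.79 = 184.72 mm; ε'_s = 0.003(c − d')/c = 0.0023 ≥ f_y/E_s = 0.0021, so compression steel does yield.
M_n = (A_s − A'_s) f_y (d − a/2) + A'_s f_y (d − d') = [1986600 × (630 − 72.965) + 634200 × (630 − 41)] × 10⁻⁶ = 1106.61 + 373.54 = 1480.15 kN·m.

M_n ≈ 1480 kN·m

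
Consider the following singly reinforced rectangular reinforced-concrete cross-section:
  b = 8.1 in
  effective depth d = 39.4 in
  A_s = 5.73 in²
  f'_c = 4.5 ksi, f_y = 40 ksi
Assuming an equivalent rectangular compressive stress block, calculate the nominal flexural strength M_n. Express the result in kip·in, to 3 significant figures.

T = A_s f_y = 5.73 × 40 = 229.2 kips.
a = T/(0.85 f'_c b) = 229.2/(0.85 × 4.5 × 8.1) = 7.398 in.
M_n = T(d − a/2) = 229.2 × (39.4 − 3.699) = 8182.7 kip·in.

M_n ≈ 8180 kip·in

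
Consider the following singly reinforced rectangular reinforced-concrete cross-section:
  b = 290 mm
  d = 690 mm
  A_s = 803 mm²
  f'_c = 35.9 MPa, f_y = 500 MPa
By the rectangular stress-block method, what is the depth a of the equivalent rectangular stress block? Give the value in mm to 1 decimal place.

T = A_s f_y = 803 × 500 = 401500 N = 401.5 kN.
Setting C = 0.85 f'_c a b equal to T: a = 401500/(0.85 × 35.9 × 290) = 45.4 mm.

a ≈ 45.4 mm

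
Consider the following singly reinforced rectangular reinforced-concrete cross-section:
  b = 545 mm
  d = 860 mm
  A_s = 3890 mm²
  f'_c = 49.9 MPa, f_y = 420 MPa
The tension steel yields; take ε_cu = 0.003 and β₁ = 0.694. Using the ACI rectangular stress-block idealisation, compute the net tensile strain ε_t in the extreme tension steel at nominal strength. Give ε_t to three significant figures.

a = A_s f_y/(0.85 f'_c b) = 70.68 mm.
β₁ = 0.694, so c = a/β₁ = 70.68/0.694 = 101.84 mm.
From the linear strain diagram with ε_cu = 0.003: ε_t = 0.003 (d − c)/c = 0.003 × (860 − 101.84)/101.84 = 0.0223.
Since ε_t ≥ 0.005, the section is tension-controlled.

ε_t ≈ 0.0223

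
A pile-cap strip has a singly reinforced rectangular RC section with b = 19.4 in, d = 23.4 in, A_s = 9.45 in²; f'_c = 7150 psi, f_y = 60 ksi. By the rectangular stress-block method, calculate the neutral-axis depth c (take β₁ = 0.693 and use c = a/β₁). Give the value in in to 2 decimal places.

c ≈ 6.94 in

T = A_s f_y = 9.45 × 60 = 567 kips.
a = T/(0.85 f'_c b) = 567/(0.85 × 7.15 × 19.4) = 4.8090 in.
With β₁ = 0.693, c = a/β₁ = 4.8090/0.693 = 6.94 in.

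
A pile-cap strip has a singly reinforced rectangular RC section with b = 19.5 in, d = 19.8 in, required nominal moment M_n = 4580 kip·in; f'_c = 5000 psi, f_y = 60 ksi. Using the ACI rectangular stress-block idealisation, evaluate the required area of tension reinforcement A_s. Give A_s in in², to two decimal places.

A_s ≈ 4.17 in²

From M_n = 0.85 f'_c a b (d − a/2):
a = d − √(d² − 2M_n/(0.85 f'_c b)) = 19.8 − √(19.8² − 2 × 4580/(0.85 × 5 × 19.5)) = 3.022 in.
A_s = 0.85 f'_c a b / f_y = 0.85 × 5 × 3.022 × 19.5 / 60 = 4.174 in².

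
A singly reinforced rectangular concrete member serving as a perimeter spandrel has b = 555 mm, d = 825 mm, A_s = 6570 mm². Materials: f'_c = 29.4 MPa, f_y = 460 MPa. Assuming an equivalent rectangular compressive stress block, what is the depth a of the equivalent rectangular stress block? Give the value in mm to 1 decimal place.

T = A_s f_y = 6570 × 460 = 3022200 N = 3022.2 kN.
Setting C = 0.85 f'_c a b equal to T: a = 3022200/(0.85 × 29.4 × 555) = 217.9 mm.

a ≈ 217.9 mm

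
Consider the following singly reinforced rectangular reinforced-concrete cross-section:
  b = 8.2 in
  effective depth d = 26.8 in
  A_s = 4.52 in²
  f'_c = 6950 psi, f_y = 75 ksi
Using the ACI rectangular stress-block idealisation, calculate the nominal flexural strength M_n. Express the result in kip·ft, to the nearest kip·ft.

M_n ≈ 658 kip·ft

T = A_s f_y = 4.52 × 75 = 339 kips.
a = T/(0.85 f'_c b) = 339/(0.85 × 6.95 × 8.2) = 6.998 in.
M_n = T(d − a/2) = 339 × (26.8 − 3.499) = 7899.0 kip·in = 7899.0/12 = 658.25 kip·ft.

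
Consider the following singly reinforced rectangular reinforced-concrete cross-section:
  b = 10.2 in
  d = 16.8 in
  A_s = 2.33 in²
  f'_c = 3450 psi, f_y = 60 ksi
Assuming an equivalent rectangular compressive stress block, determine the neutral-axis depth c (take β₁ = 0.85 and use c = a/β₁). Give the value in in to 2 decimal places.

T = A_s f_y = 2.33 × 60 = 139.8 kips.
a = T/(0.85 f'_c b) = 139.8/(0.85 × 3.45 × 10.2) = 4.6738 in.
With β₁ = 0.85, c = a/β₁ = 4.6738/0.85 = 5.50 in.

c ≈ 5.50 in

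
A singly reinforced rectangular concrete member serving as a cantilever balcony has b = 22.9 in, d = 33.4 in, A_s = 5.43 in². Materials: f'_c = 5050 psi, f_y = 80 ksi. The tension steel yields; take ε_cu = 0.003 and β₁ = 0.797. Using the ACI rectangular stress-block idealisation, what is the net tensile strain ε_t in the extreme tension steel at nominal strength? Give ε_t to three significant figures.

a = A_s f_y/(0.85 f'_c b) = 4.419 in.
β₁ = 0.797, so c = a/β₁ = 4.419/0.797 = 5.545 in.
From the linear strain diagram with ε_cu = 0.003: ε_t = 0.003 (d − c)/c = 0.003 × (33.4 − 5.545)/5.545 = 0.0151.
Since ε_t ≥ 0.005, the section is tension-controlled.

ε_t ≈ 0.0151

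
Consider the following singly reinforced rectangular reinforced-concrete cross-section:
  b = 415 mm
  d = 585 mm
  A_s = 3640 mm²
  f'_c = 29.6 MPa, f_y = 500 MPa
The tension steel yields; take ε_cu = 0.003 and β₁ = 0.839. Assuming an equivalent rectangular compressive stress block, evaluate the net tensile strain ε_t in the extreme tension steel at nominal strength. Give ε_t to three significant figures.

a = A_s f_y/(0.85 f'_c b) = 174.31 mm.
β₁ = 0.839, so c = a/β₁ = 174.31/0.839 = 207.76 mm.
From the linear strain diagram with ε_cu = 0.003: ε_t = 0.003 (d − c)/c = 0.003 × (585 − 207.76)/207.76 = 0.00545.
Since ε_t ≥ 0.005, the section is tension-controlled.

ε_t ≈ 0.00545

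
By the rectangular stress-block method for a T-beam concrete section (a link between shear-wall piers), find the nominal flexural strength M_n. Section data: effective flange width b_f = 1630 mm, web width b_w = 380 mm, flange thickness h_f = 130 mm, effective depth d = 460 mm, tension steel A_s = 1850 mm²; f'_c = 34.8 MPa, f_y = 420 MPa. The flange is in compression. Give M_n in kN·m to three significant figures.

M_n ≈ 351 kN·m

Tension: T = A_s f_y = 1850 × 420 = 777000 N.
Try a within the flange: a = T/(0.85 f'_c b_f) = 777000/(0.85 × 34.8 × 1630) = 16.12 mm.
Since a = 16.12 ≤ h_f = 130 mm, the stress block lies entirely in the flange; analyse as a rectangular beam of width b_f.
M_n = T(d − a/2) = 777000 × (460 − 8.06) = 351.16 × 10⁶ N·mm.
M_n = 351.16 kN·m.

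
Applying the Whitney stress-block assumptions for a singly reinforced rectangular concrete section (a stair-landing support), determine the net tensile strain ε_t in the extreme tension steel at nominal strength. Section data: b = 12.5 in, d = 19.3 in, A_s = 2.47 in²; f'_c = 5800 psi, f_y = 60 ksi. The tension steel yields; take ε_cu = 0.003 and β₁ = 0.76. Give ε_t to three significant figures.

a = A_s f_y/(0.85 f'_c b) = 2.405 in.
β₁ = 0.76, so c = a/β₁ = 2.405/0.76 = 3.164 in.
From the linear strain diagram with ε_cu = 0.003: ε_t = 0.003 (d − c)/c = 0.003 × (19.3 − 3.164)/3.164 = 0.0153.
Since ε_t ≥ 0.005, the section is tension-controlled.

ε_t ≈ 0.0153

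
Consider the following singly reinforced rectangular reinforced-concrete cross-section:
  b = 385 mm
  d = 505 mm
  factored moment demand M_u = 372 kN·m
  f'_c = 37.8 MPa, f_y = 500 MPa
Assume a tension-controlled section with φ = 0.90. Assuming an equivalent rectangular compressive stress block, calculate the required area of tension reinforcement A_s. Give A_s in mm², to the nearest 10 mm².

A_s ≈ 1760 mm²

M_n = M_u/φ = 372/0.90 = 413.333 kN·m.
With M_n = 0.85 f'_c a b (d − a/2), solve the quadratic for a:
a = d − √(d² − 2M_n/(0.85 f'_c b)) = 505 − √(505² − 2 × 413.333×10⁶/(0.85 × 37.8 × 385)) = 71.18 mm.
A_s = 0.85 f'_c a b / f_y = 0.85 × 37.8 × 71.18 × 385 / 500 = 1761.0 mm².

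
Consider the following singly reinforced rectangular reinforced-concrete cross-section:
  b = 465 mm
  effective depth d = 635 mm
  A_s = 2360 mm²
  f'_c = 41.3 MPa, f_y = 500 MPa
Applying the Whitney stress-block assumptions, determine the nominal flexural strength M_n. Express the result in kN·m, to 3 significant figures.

M_n ≈ 707 kN·m

T = A_s f_y = 2360 × 500 = 1180000 N = 1180 kN.
From C = T: a = T/(0.85 f'_c b) = 1180000/(0.85 × 41.3 × 465) = 72.29 mm.
M_n = T(d − a/2) = 1180 kN × (635 − 36.145) mm = 706.65 kN·m.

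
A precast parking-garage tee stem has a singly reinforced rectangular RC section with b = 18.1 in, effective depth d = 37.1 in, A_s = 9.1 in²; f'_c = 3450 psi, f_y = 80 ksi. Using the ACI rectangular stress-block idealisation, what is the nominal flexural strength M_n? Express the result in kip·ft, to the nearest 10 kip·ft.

T = A_s f_y = 9.1 × 80 = 728 kips.
a = T/(0.85 f'_c b) = 728/(0.85 × 3.45 × 18.1) = 13.716 in.
M_n = T(d − a/2) = 728 × (37.1 − 6.858) = 22016.2 kip·in = 22016.2/12 = 1834.68 kip·ft.

M_n ≈ 1830 kip·ft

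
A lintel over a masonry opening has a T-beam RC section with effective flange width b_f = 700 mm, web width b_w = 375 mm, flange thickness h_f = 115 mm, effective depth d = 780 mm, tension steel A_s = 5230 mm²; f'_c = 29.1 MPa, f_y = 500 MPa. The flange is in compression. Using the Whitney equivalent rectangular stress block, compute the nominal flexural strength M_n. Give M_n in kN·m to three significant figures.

Tension: T = A_s f_y = 5230 × 500 = 2615000 N.
Try a within the flange: a = T/(0.85 f'_c b_f) = 2615000/(0.85 × 29.1 × 700) = 151.03 mm.
a = 151.03 > h_f = 115 mm: the block extends into the web. Split into flange-overhang and web parts.
C_f = 0.85 f'_c (b_f − b_w) h_f = 0.85 × 29.1 × (700 − 375) × 115 = 924471 N.
Remaining web compression depth: a_w = (T − C_f)/(0.85 f'_c b_w) = (2615000 − 924471)/(0.85 × 29.1 × 375) = 182.25 mm.
M_n = C_f(d − h_f/2) + (T − C_f)(d − a_w/2) = 924471 × (780 − 57.5) + 1690529 × (780 − 91.125) = 667.93 + 1164.56 = 1832.49 × 10⁶ N·mm.
M_n = 1832.49 kN·m.

M_n ≈ 1830 kN·m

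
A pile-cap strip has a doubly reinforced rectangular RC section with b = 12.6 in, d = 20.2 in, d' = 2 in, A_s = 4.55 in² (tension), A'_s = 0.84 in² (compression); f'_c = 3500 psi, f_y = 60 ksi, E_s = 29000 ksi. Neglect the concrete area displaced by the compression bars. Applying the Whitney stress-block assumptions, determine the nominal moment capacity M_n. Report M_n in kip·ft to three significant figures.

M_n ≈ 396 kip·ft

Assume both steels yield.
a = (A_s − A'_s) f_y/(0.85 f'_c b) = (4.55 − 0.84) × 60/(0.85 × 3.5 × 12.6) = 5.938 in.
c = a/β₁ = 5.938/0.85 = 6.986 in; ε'_s = 0.003(c − d')/c = 0.0021 ≥ ε_y = 0.0021, so the compression steel yields.
M_n = (A_s − A'_s) f_y (d − a/2) + A'_s f_y (d − d') = 222.6 × (20.2 − 2.969) + 50.4 × (20.2 − 2) = 3835.6 + 917.3 = 4752.9 kip·in = 4752.9/12 = 396.08 kip·ft.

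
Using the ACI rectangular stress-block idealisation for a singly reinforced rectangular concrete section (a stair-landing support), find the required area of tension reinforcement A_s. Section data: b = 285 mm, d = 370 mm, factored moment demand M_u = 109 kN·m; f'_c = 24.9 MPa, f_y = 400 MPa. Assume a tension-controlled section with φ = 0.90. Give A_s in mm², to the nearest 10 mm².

A_s ≈ 890 mm²

M_n = M_u/φ = 109/0.90 = 121.111 kN·m.
With M_n = 0.85 f'_c a b (d − a/2), solve the quadratic for a:
a = d − √(d² − 2M_n/(0.85 f'_c b)) = 370 − √(370² − 2 × 121.111×10⁶/(0.85 × 24.9 × 285)) = 58.96 mm.
A_s = 0.85 f'_c a b / f_y = 0.85 × 24.9 × 58.96 × 285 / 400 = 889.1 mm².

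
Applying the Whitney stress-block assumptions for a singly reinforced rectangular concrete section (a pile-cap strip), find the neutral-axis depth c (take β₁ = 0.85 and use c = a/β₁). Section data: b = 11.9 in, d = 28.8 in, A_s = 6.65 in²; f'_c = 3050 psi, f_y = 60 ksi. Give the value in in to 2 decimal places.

c ≈ 15.22 in

T = A_s f_y = 6.65 × 60 = 399 kips.
a = T/(0.85 f'_c b) = 399/(0.85 × 3.05 × 11.9) = 12.9332 in.
With β₁ = 0.85, c = a/β₁ = 12.9332/0.85 = 15.22 in.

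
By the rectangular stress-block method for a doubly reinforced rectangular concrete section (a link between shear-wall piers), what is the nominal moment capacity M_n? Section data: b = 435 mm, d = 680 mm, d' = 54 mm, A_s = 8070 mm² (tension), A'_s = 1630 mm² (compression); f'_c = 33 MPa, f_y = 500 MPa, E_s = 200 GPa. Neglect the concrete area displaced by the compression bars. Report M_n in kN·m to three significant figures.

M_n ≈ 2270 kN·m

Assume both tension and compression steel yield.
Net tension couple steel: A_s − A'_s = 6440 mm².
a = (A_s − A'_s) f_y / (0.85 f'_c b) = 3220000/(0.85 × 33 × 435) = 263.90 mm.
c = a/β₁ = 263.90/0.814 = 324.20 mm; ε'_s = 0.003(c − d')/c = 0.0025 ≥ f_y/E_s = 0.0025, so compression steel does yield.
M_n = (A_s − A'_s) f_y (d − a/2) + A'_s f_y (d − d') = [3220000 × (680 − 131.95) + 815000 × (680 − 54)] × 10⁻⁶ = 1764.72 + 510.19 = 2274.91 kN·m.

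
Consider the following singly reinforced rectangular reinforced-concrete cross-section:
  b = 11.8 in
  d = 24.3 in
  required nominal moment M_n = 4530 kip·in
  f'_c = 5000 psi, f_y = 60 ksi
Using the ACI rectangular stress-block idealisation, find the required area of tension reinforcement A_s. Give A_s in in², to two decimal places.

A_s ≈ 3.39 in²

From M_n = 0.85 f'_c a b (d − a/2):
a = d − √(d² − 2M_n/(0.85 f'_c b)) = 24.3 − √(24.3² − 2 × 4530/(0.85 × 5 × 11.8)) = 4.056 in.
A_s = 0.85 f'_c a b / f_y = 0.85 × 5 × 4.056 × 11.8 / 60 = 3.390 in².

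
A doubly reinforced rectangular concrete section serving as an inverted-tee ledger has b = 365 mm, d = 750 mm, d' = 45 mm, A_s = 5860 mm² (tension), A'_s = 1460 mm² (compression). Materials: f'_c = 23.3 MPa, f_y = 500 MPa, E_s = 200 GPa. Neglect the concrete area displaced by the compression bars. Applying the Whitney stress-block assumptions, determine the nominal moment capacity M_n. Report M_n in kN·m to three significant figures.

M_n ≈ 1830 kN·m

Assume both tension and compression steel yield.
Net tension couple steel: A_s − A'_s = 4400 mm².
a = (A_s − A'_s) f_y / (0.85 f'_c b) = 2200000/(0.85 × 23.3 × 365) = 304.34 mm.
c = a/β₁ = 304.34/0.85 = 358.05 mm; ε'_s = 0.003(c − d')/c = 0.0026 ≥ f_y/E_s = 0.0025, so compression steel does yield.
M_n = (A_s − A'_s) f_y (d − a/2) + A'_s f_y (d − d') = [2200000 × (750 − 152.17) + 730000 × (750 − 45)] × 10⁻⁶ = 1315.23 + 514.65 = 1829.88 kN·m.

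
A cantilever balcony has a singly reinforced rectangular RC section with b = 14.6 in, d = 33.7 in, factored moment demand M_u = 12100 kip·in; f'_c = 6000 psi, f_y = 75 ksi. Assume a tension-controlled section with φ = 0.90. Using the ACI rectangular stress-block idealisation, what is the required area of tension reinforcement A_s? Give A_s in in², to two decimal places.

M_n = M_u/φ = 12100/0.90 = 13444.4 kip·in.
From M_n = 0.85 f'_c a b (d − a/2):
a = d − √(d² − 2M_n/(0.85 f'_c b)) = 33.7 − √(33.7² − 2 × 13444.4/(0.85 × 6 × 14.6)) = 5.869 in.
A_s = 0.85 f'_c a b / f_y = 0.85 × 6 × 5.869 × 14.6 / 75 = 5.827 in².

A_s ≈ 5.83 in²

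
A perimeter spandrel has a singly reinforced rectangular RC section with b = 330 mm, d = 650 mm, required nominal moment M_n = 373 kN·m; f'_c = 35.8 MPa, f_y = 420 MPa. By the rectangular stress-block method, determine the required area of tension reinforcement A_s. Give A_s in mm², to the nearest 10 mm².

A_s ≈ 1430 mm²

With M_n = 0.85 f'_c a b (d − a/2), solve the quadratic for a:
a = d − √(d² − 2M_n/(0.85 f'_c b)) = 650 − √(650² − 2 × 373×10⁶/(0.85 × 35.8 × 330)) = 59.91 mm.
A_s = 0.85 f'_c a b / f_y = 0.85 × 35.8 × 59.91 × 330 / 420 = 1432.4 mm².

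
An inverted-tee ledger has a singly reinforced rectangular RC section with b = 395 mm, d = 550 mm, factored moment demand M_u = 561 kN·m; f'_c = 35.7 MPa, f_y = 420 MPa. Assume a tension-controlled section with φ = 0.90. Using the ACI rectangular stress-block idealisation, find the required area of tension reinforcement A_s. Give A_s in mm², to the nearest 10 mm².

A_s ≈ 2980 mm²

M_n = M_u/φ = 561/0.90 = 623.333 kN·m.
With M_n = 0.85 f'_c a b (d − a/2), solve the quadratic for a:
a = d − √(d² − 2M_n/(0.85 f'_c b)) = 550 − √(550² − 2 × 623.333×10⁶/(0.85 × 35.7 × 395)) = 104.48 mm.
A_s = 0.85 f'_c a b / f_y = 0.85 × 35.7 × 104.48 × 395 / 420 = 2981.7 mm².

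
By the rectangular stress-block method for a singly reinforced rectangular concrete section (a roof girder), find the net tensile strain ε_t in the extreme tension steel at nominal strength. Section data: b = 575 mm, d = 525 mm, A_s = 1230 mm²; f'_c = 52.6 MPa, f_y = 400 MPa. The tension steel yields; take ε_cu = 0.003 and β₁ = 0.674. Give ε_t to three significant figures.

ε_t ≈ 0.0525

a = A_s f_y/(0.85 f'_c b) = 19.14 mm.
β₁ = 0.674, so c = a/β₁ = 19.14/0.674 = 28.40 mm.
From the linear strain diagram with ε_cu = 0.003: ε_t = 0.003 (d − c)/c = 0.003 × (525 − 28.40)/28.40 = 0.0525.
Since ε_t ≥ 0.005, the section is tension-controlled.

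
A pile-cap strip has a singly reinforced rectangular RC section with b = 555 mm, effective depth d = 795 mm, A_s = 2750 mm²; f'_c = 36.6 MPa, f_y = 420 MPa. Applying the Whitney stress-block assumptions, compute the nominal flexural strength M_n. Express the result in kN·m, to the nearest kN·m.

T = A_s f_y = 2750 × 420 = 1155000 N = 1155 kN.
From C = T: a = T/(0.85 f'_c b) = 1155000/(0.85 × 36.6 × 555) = 66.89 mm.
M_n = T(d − a/2) = 1155 kN × (795 − 33.445) mm = 879.60 kN·m.

M_n ≈ 880 kN·m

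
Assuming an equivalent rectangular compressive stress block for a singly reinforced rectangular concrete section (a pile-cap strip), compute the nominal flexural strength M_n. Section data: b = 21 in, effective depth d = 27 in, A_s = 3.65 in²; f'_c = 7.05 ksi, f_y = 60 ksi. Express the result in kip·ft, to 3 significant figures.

T = A_s f_y = 3.65 × 60 = 219 kips.
a = T/(0.85 f'_c b) = 219/(0.85 × 7.05 × 21) = 1.740 in.
M_n = T(d − a/2) = 219 × (27 − 0.87) = 5722.5 kip·in = 5722.5/12 = 476.88 kip·ft.

M_n ≈ 477 kip·ft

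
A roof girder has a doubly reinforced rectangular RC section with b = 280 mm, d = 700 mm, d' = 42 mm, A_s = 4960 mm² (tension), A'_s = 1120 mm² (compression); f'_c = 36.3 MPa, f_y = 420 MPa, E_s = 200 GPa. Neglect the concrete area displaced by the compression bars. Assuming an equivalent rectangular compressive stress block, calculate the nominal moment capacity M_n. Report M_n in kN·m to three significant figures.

Assume both tension and compression steel yield.
Net tension couple steel: A_s − A'_s = 3840 mm².
a = (A_s − A'_s) f_y / (0.85 f'_c b) = 1612800/(0.85 × 36.3 × 280) = 186.68 mm.
c = a/β₁ = 186.68/0.791 = 236.01 mm; ε'_s = 0.003(c − d')/c = 0.0025 ≥ f_y/E_s = 0.0021, so compression steel does yield.
M_n = (A_s − A'_s) f_y (d − a/2) + A'_s f_y (d − d') = [1612800 × (700 − 93.34) + 470400 × (700 − 42)] × 10⁻⁶ = 978.42 + 309.52 = 1287.94 kN·m.

M_n ≈ 1290 kN·m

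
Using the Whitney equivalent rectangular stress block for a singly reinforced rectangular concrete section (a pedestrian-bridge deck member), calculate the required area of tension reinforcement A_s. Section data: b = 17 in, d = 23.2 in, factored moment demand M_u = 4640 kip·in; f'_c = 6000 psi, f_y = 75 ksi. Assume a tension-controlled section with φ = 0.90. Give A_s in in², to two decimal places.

M_n = M_u/φ = 4640/0.90 = 5155.56 kip·in.
From M_n = 0.85 f'_c a b (d − a/2):
a = d − √(d² − 2M_n/(0.85 f'_c b)) = 23.2 − √(23.2² − 2 × 5155.56/(0.85 × 6 × 17)) = 2.723 in.
A_s = 0.85 f'_c a b / f_y = 0.85 × 6 × 2.723 × 17 / 75 = 3.148 in².

A_s ≈ 3.15 in²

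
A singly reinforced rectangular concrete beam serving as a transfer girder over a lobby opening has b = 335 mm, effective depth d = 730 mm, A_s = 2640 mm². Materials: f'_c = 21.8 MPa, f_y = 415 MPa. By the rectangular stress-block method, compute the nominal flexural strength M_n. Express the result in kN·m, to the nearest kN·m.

T = A_s f_y = 2640 × 415 = 1095600 N = 1095.6 kN.
From C = T: a = T/(0.85 f'_c b) = 1095600/(0.85 × 21.8 × 335) = 176.49 mm.
M_n = T(d − a/2) = 1095.6 kN × (730 − 88.245) mm = 703.11 kN·m.

M_n ≈ 703 kN·m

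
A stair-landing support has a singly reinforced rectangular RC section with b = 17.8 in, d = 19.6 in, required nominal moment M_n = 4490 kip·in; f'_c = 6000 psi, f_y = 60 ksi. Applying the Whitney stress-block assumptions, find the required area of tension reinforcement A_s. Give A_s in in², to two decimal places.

From M_n = 0.85 f'_c a b (d − a/2):
a = d − √(d² − 2M_n/(0.85 f'_c b)) = 19.6 − √(19.6² − 2 × 4490/(0.85 × 6 × 17.8)) = 2.711 in.
A_s = 0.85 f'_c a b / f_y = 0.85 × 6 × 2.711 × 17.8 / 60 = 4.102 in².

A_s ≈ 4.10 in²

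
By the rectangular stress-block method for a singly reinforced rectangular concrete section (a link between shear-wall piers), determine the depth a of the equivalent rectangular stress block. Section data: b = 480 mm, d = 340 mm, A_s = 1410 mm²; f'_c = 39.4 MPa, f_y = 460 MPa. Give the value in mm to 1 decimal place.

a ≈ 40.3 mm

T = A_s f_y = 1410 × 460 = 648600 N = 648.6 kN.
Setting C = 0.85 f'_c a b equal to T: a = 648600/(0.85 × 39.4 × 480) = 40.3 mm.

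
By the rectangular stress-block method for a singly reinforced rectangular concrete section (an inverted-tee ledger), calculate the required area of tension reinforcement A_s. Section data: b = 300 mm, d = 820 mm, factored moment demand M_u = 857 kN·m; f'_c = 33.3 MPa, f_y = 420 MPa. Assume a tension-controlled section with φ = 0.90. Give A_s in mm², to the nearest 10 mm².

A_s ≈ 3040 mm²

M_n = M_u/φ = 857/0.90 = 952.222 kN·m.
With M_n = 0.85 f'_c a b (d − a/2), solve the quadratic for a:
a = d − √(d² − 2M_n/(0.85 f'_c b)) = 820 − √(820² − 2 × 952.222×10⁶/(0.85 × 33.3 × 300)) = 150.58 mm.
A_s = 0.85 f'_c a b / f_y = 0.85 × 33.3 × 150.58 × 300 / 420 = 3044.4 mm².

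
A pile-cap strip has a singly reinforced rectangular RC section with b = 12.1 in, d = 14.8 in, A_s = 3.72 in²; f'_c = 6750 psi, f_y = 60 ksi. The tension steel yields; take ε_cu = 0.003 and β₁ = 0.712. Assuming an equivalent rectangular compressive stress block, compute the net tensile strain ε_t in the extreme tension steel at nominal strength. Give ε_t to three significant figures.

a = A_s f_y/(0.85 f'_c b) = 3.215 in.
β₁ = 0.712, so c = a/β₁ = 3.215/0.712 = 4.515 in.
From the linear strain diagram with ε_cu = 0.003: ε_t = 0.003 (d − c)/c = 0.003 × (14.8 − 4.515)/4.515 = 0.00683.
Since ε_t ≥ 0.005, the section is tension-controlled.

ε_t ≈ 0.00683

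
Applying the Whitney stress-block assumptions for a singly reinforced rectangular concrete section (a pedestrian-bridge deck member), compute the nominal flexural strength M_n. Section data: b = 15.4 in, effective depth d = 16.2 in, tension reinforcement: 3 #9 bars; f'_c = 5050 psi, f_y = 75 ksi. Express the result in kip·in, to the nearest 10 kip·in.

M_n ≈ 3260 kip·in

A_s = 3 × 1 = 3 in².
T = A_s f_y = 3 × 75 = 225 kips.
a = T/(0.85 f'_c b) = 225/(0.85 × 5.05 × 15.4) = 3.404 in.
M_n = T(d − a/2) = 225 × (16.2 − 1.702) = 3262.1 kip·in.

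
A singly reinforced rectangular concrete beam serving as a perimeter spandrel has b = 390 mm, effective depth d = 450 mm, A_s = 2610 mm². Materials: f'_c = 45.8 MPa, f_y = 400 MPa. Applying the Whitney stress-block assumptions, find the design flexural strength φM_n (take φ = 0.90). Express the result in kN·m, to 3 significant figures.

T = A_s f_y = 2610 × 400 = 1044000 N = 1044 kN.
From C = T: a = T/(0.85 f'_c b) = 1044000/(0.85 × 45.8 × 390) = 68.76 mm.
M_n = T(d − a/2) = 1044 kN × (450 − 34.38) mm = 433.91 kN·m.
φM_n = 0.90 × 433.91 = 390.52 kN·m.

φM_n ≈ 391 kN·m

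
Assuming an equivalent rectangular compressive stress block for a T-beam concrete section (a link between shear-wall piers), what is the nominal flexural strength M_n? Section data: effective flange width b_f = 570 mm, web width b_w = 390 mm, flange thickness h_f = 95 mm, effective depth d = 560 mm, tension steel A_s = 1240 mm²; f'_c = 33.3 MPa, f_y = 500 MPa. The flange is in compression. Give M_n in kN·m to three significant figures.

M_n ≈ 335 kN·m

Tension: T = A_s f_y = 1240 × 500 = 620000 N.
Try a within the flange: a = T/(0.85 f'_c b_f) = 620000/(0.85 × 33.3 × 570) = 38.43 mm.
Since a = 38.43 ≤ h_f = 95 mm, the stress block lies entirely in the flange; analyse as a rectangular beam of width b_f.
M_n = T(d − a/2) = 620000 × (560 − 19.215) = 335.29 × 10⁶ N·mm.
M_n = 335.29 kN·m.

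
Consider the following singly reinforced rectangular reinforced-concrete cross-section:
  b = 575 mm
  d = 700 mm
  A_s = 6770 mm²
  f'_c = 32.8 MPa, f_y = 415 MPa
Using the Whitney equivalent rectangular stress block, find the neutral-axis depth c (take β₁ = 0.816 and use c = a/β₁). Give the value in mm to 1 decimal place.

T = A_s f_y = 6770 × 415 = 2809550 N = 2809.55 kN.
Setting C = 0.85 f'_c a b equal to T: a = 2809550/(0.85 × 32.8 × 575) = 175.257 mm.
With β₁ = 0.816, c = a/β₁ = 175.257/0.816 = 214.8 mm.

c ≈ 214.8 mm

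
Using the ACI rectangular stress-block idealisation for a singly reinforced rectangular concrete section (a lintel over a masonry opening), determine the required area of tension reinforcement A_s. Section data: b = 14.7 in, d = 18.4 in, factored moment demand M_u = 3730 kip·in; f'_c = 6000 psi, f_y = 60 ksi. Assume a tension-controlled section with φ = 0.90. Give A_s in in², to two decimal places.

M_n = M_u/φ = 3730/0.90 = 4144.44 kip·in.
From M_n = 0.85 f'_c a b (d − a/2):
a = d − √(d² − 2M_n/(0.85 f'_c b)) = 18.4 − √(18.4² − 2 × 4144.44/(0.85 × 6 × 14.7)) = 3.300 in.
A_s = 0.85 f'_c a b / f_y = 0.85 × 6 × 3.300 × 14.7 / 60 = 4.123 in².

A_s ≈ 4.12 in²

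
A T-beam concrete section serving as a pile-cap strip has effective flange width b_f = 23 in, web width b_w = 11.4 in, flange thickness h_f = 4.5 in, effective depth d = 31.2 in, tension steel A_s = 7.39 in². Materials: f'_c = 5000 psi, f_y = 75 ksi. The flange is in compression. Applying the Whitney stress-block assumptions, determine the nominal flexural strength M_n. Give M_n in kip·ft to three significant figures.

Tension: T = A_s f_y = 7.39 × 75 = 554.25 kips.
Try a within the flange: a = T/(0.85 f'_c b_f) = 554.25/(0.85 × 5 × 23) = 5.670 in.
a = 5.670 > h_f = 4.5 in: the block extends into the web. Split into flange-overhang and web parts.
C_f = 0.85 f'_c (b_f − b_w) h_f = 0.85 × 5 × (23 − 11.4) × 4.5 = 221.9 kips.
Remaining web compression depth: a_w = (T − C_f)/(0.85 f'_c b_w) = (554.25 − 221.9)/(0.85 × 5 × 11.4) = 6.860 in.
M_n = C_f(d − h_f/2) + (T − C_f)(d − a_w/2) = 221.9 × (31.2 − 2.25) + 332.35 × (31.2 − 3.43) = 6424.0 + 9229.4 = 15653.4 kip·in.
M_n = 15653.4/12 = 1304.45 kip·ft.

M_n ≈ 1300 kip·ft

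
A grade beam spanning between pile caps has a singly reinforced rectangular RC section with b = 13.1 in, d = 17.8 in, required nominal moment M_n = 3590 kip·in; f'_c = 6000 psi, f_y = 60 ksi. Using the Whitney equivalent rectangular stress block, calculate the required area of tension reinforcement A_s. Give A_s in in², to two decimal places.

A_s ≈ 3.71 in²

From M_n = 0.85 f'_c a b (d − a/2):
a = d − √(d² − 2M_n/(0.85 f'_c b)) = 17.8 − √(17.8² − 2 × 3590/(0.85 × 6 × 13.1)) = 3.330 in.
A_s = 0.85 f'_c a b / f_y = 0.85 × 6 × 3.330 × 13.1 / 60 = 3.708 in².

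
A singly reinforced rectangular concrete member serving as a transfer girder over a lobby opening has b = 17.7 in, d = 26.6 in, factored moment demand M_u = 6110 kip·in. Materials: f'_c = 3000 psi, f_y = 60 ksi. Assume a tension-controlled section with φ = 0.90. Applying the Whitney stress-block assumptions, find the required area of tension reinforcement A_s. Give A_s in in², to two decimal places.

A_s ≈ 4.84 in²

M_n = M_u/φ = 6110/0.90 = 6788.89 kip·in.
From M_n = 0.85 f'_c a b (d − a/2):
a = d − √(d² − 2M_n/(0.85 f'_c b)) = 26.6 − √(26.6² − 2 × 6788.89/(0.85 × 3 × 17.7)) = 6.432 in.
A_s = 0.85 f'_c a b / f_y = 0.85 × 3 × 6.432 × 17.7 / 60 = 4.838 in².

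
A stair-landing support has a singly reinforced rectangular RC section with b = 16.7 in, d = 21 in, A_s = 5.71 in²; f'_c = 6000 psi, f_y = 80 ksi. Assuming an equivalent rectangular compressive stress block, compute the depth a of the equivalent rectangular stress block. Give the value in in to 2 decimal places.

T = A_s f_y = 5.71 × 80 = 456.8 kips.
a = T/(0.85 f'_c b) = 456.8/(0.85 × 6 × 16.7) = 5.36 in.

a ≈ 5.36 in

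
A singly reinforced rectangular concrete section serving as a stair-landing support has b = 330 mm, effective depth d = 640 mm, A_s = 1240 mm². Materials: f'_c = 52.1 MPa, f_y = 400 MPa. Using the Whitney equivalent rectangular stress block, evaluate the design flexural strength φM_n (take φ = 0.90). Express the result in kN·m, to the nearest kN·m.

T = A_s f_y = 1240 × 400 = 496000 N = 496 kN.
From C = T: a = T/(0.85 f'_c b) = 496000/(0.85 × 52.1 × 330) = 33.94 mm.
M_n = T(d − a/2) = 496 kN × (640 − 16.97) mm = 309.02 kN·m.
φM_n = 0.90 × 309.02 = 278.12 kN·m.

φM_n ≈ 278 kN·m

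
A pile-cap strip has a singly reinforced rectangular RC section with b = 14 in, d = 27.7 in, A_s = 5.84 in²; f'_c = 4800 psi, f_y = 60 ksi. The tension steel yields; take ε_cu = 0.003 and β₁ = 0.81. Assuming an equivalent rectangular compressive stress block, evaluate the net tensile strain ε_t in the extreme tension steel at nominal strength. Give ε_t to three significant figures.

a = A_s f_y/(0.85 f'_c b) = 6.134 in.
β₁ = 0.81, so c = a/β₁ = 6.134/0.81 = 7.573 in.
From the linear strain diagram with ε_cu = 0.003: ε_t = 0.003 (d − c)/c = 0.003 × (27.7 − 7.573)/7.573 = 0.00797.
Since ε_t ≥ 0.005, the section is tension-controlled.

ε_t ≈ 0.00797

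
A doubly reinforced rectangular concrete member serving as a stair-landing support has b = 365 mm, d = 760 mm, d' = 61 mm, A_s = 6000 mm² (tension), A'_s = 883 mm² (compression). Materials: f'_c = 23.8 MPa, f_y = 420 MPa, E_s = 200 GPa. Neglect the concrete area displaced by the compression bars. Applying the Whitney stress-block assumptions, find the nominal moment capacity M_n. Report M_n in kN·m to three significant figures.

Assume both tension and compression steel yield.
Net tension couple steel: A_s − A'_s = 5117 mm².
a = (A_s − A'_s) f_y / (0.85 f'_c b) = 2149140/(0.85 × 23.8 × 365) = 291.06 mm.
c = a/β₁ = 291.06/0.85 = 342.42 mm; ε'_s = 0.003(c − d')/c = 0.0025 ≥ f_y/E_s = 0.0021, so compression steel does yield.
M_n = (A_s − A'_s) f_y (d − a/2) + A'_s f_y (d − d') = [2149140 × (760 − 145.53) + 370860 × (760 − 61)] × 10⁻⁶ = 1320.58 + 259.23 = 1579.81 kN·m.

M_n ≈ 1580 kN·m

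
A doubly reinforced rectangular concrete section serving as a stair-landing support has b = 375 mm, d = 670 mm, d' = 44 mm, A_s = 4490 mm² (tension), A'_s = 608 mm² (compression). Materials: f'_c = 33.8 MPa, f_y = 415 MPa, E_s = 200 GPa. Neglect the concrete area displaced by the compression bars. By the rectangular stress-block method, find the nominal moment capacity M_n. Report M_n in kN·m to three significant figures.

M_n ≈ 1120 kN·m

Assume both tension and compression steel yield.
Net tension couple steel: A_s − A'_s = 3882 mm².
a = (A_s − A'_s) f_y / (0.85 f'_c b) = 1611030/(0.85 × 33.8 × 375) = 149.53 mm.
c = a/β₁ = 149.53/0.809 = 184.83 mm; ε'_s = 0.003(c − d')/c = 0.0023 ≥ f_y/E_s = 0.0021, so compression steel does yield.
M_n = (A_s − A'_s) f_y (d − a/2) + A'_s f_y (d − d') = [1611030 × (670 − 74.765) + 252320 × (670 − 44)] × 10⁻⁶ = 958.94 + 157.95 = 1116.89 kN·m.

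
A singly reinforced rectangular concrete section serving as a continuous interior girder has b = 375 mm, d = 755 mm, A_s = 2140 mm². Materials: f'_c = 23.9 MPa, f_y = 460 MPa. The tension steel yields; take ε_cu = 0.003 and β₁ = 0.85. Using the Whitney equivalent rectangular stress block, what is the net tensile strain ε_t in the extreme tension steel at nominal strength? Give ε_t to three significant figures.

a = A_s f_y/(0.85 f'_c b) = 129.22 mm.
β₁ = 0.85, so c = a/β₁ = 129.22/0.85 = 152.02 mm.
From the linear strain diagram with ε_cu = 0.003: ε_t = 0.003 (d − c)/c = 0.003 × (755 − 152.02)/152.02 = 0.0119.
Since ε_t ≥ 0.005, the section is tension-controlled.

ε_t ≈ 0.0119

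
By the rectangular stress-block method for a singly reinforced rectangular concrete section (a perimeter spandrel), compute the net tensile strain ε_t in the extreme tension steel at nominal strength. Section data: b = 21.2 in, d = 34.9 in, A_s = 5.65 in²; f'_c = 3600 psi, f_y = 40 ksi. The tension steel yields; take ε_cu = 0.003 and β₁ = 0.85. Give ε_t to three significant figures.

ε_t ≈ 0.0225

a = A_s f_y/(0.85 f'_c b) = 3.484 in.
β₁ = 0.85, so c = a/β₁ = 3.484/0.85 = 4.099 in.
From the linear strain diagram with ε_cu = 0.003: ε_t = 0.003 (d − c)/c = 0.003 × (34.9 − 4.099)/4.099 = 0.0225.
Since ε_t ≥ 0.005, the section is tension-controlled.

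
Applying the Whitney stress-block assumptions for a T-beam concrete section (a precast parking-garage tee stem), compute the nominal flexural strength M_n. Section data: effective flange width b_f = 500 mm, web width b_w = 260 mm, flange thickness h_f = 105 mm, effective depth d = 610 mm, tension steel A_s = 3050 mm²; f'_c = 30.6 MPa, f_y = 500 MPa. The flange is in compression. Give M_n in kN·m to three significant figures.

M_n ≈ 840 kN·m

Tension: T = A_s f_y = 3050 × 500 = 1525000 N.
Try a within the flange: a = T/(0.85 f'_c b_f) = 1525000/(0.85 × 30.6 × 500) = 117.26 mm.
a = 117.26 > h_f = 105 mm: the block extends into the web. Split into flange-overhang and web parts.
C_f = 0.85 f'_c (b_f − b_w) h_f = 0.85 × 30.6 × (500 − 260) × 105 = 655452 N.
Remaining web compression depth: a_w = (T − C_f)/(0.85 f'_c b_w) = (1525000 − 655452)/(0.85 × 30.6 × 260) = 128.58 mm.
M_n = C_f(d − h_f/2) + (T − C_f)(d − a_w/2) = 655452 × (610 − 52.5) + 869548 × (610 − 64.29) = 365.41 + 474.52 = 839.93 × 10⁶ N·mm.
M_n = 839.93 kN·m.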